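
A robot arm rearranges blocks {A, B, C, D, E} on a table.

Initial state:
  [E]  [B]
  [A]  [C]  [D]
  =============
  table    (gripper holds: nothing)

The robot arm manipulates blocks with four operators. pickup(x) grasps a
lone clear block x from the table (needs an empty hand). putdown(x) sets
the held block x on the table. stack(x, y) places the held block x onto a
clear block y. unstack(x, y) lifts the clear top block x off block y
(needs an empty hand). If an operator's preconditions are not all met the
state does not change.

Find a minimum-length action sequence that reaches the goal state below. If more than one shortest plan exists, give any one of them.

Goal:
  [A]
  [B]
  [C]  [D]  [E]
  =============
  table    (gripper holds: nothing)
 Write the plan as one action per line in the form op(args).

unstack(E, A)
putdown(E)
pickup(A)
stack(A, B)

step 1 (unstack(E, A)): towers=[A; C/B; D] holding=E
step 2 (putdown(E)): towers=[A; C/B; D; E] holding=-
step 3 (pickup(A)): towers=[C/B; D; E] holding=A
step 4 (stack(A, B)): towers=[C/B/A; D; E] holding=-
goal check: towers=[C/B/A; D; E] holding=- — reached (length 4, optimal by BFS)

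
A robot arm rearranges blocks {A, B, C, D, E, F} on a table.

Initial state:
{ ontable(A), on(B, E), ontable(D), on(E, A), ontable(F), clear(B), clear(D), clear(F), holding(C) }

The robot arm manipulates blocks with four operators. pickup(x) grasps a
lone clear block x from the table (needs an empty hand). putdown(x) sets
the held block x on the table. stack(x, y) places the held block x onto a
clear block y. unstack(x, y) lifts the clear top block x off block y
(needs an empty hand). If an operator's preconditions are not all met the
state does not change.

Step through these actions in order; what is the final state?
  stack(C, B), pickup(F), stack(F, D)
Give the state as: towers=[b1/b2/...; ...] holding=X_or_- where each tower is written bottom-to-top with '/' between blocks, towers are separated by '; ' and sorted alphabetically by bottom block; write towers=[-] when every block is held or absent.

towers=[A/E/B/C; D/F] holding=-

step 1 (stack(C, B)): towers=[A/E/B/C; D; F] holding=-
step 2 (pickup(F)): towers=[A/E/B/C; D] holding=F
step 3 (stack(F, D)): towers=[A/E/B/C; D/F] holding=-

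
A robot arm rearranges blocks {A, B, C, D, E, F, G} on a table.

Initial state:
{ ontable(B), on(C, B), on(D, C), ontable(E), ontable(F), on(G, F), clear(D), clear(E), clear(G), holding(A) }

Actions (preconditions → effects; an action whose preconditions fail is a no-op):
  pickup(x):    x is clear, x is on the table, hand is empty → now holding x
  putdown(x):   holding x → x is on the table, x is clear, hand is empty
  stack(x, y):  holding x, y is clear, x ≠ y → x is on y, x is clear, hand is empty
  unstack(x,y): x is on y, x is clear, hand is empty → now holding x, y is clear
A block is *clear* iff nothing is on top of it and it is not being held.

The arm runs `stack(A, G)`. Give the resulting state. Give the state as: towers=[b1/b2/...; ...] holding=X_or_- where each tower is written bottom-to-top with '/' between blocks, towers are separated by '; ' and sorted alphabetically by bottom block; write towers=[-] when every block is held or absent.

before: towers=[B/C/D; E; F/G] holding=A
pre[stack(A, G)]: holding(A) ok, clear(G) ok, A≠G ok
all met → apply stack(A, G)
after:  towers=[B/C/D; E; F/G/A] holding=-

towers=[B/C/D; E; F/G/A] holding=-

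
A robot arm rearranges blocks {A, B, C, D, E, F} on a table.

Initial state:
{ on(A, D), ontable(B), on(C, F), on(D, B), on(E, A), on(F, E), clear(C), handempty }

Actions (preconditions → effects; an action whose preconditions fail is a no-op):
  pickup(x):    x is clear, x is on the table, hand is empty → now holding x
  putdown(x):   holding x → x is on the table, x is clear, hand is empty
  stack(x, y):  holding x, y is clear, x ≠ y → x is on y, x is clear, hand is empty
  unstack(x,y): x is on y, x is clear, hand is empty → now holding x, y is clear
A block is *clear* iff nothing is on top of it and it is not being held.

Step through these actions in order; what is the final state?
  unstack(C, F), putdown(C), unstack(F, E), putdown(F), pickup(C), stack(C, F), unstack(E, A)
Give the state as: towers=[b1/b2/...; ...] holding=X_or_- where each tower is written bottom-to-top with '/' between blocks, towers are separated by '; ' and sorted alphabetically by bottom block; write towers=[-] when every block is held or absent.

step 1 (unstack(C, F)): towers=[B/D/A/E/F] holding=C
step 2 (putdown(C)): towers=[B/D/A/E/F; C] holding=-
step 3 (unstack(F, E)): towers=[B/D/A/E; C] holding=F
step 4 (putdown(F)): towers=[B/D/A/E; C; F] holding=-
step 5 (pickup(C)): towers=[B/D/A/E; F] holding=C
step 6 (stack(C, F)): towers=[B/D/A/E; F/C] holding=-
step 7 (unstack(E, A)): towers=[B/D/A; F/C] holding=E

towers=[B/D/A; F/C] holding=E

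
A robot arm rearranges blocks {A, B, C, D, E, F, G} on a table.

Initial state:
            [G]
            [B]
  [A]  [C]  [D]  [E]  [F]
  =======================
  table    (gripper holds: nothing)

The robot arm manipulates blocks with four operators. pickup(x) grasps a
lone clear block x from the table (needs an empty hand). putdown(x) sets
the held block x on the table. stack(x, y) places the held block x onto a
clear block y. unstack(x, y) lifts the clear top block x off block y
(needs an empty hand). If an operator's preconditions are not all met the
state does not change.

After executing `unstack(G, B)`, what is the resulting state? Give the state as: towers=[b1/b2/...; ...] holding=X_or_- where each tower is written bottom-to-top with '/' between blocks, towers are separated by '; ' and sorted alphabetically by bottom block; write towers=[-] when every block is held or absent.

before: towers=[A; C; D/B/G; E; F] holding=-
pre[unstack(G, B)]: on(G,B) ok, clear(G) ok, handempty ok
all met → apply unstack(G, B)
after:  towers=[A; C; D/B; E; F] holding=G

towers=[A; C; D/B; E; F] holding=G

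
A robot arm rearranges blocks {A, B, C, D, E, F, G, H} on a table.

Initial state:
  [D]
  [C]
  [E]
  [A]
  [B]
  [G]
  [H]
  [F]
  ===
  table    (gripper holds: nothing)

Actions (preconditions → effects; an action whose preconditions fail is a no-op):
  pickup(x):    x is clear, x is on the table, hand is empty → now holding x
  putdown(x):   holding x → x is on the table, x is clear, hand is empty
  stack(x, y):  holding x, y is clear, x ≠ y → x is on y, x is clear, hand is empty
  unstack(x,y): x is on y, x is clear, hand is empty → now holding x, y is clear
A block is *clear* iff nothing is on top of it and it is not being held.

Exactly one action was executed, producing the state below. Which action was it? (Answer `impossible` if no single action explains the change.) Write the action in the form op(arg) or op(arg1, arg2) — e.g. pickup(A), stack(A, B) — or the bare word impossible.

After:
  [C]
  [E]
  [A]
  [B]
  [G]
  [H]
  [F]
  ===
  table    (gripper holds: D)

unstack(D, C)

target: towers=[F/H/G/B/A/E/C] holding=D
     unstack(D, C) → towers=[F/H/G/B/A/E/C] holding=D  ← match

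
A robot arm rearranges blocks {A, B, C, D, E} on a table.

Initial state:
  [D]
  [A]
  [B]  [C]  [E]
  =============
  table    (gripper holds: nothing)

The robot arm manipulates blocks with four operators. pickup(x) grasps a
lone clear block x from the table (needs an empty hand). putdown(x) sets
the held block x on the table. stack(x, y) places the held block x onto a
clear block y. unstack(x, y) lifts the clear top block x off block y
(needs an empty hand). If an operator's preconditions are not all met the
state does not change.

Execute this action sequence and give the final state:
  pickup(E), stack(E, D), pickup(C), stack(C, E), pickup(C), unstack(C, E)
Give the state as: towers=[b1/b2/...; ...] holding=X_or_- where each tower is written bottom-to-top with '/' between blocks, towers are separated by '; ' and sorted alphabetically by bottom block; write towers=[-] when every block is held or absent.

step 1 (pickup(E)): towers=[B/A/D; C] holding=E
step 2 (stack(E, D)): towers=[B/A/D/E; C] holding=-
step 3 (pickup(C)): towers=[B/A/D/E] holding=C
step 4 (stack(C, E)): towers=[B/A/D/E/C] holding=-
step 5 (pickup(C)) [no-op]: towers=[B/A/D/E/C] holding=-
step 6 (unstack(C, E)): towers=[B/A/D/E] holding=C

towers=[B/A/D/E] holding=C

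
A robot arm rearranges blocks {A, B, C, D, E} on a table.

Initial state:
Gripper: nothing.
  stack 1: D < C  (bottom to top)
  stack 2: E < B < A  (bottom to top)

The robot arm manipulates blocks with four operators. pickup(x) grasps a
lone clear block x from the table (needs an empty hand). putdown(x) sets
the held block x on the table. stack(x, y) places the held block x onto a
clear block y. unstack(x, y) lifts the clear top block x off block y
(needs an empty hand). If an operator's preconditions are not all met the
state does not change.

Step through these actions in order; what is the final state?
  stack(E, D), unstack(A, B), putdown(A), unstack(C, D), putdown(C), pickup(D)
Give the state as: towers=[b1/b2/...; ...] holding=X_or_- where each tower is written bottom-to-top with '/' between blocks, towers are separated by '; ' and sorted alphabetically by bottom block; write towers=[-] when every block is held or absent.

towers=[A; C; E/B] holding=D

step 1 (stack(E, D)) [no-op]: towers=[D/C; E/B/A] holding=-
step 2 (unstack(A, B)): towers=[D/C; E/B] holding=A
step 3 (putdown(A)): towers=[A; D/C; E/B] holding=-
step 4 (unstack(C, D)): towers=[A; D; E/B] holding=C
step 5 (putdown(C)): towers=[A; C; D; E/B] holding=-
step 6 (pickup(D)): towers=[A; C; E/B] holding=D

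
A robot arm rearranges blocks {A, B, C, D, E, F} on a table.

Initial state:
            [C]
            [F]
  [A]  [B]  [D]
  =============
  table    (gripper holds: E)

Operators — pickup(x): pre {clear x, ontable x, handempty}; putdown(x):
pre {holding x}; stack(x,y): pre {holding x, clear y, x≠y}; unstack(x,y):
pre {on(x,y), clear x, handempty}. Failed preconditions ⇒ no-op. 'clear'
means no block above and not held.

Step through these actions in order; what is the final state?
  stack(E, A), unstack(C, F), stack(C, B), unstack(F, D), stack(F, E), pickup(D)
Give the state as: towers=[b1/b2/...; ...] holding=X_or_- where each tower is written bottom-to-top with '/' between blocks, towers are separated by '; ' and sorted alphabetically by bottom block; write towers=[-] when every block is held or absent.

towers=[A/E/F; B/C] holding=D

step 1 (stack(E, A)): towers=[A/E; B; D/F/C] holding=-
step 2 (unstack(C, F)): towers=[A/E; B; D/F] holding=C
step 3 (stack(C, B)): towers=[A/E; B/C; D/F] holding=-
step 4 (unstack(F, D)): towers=[A/E; B/C; D] holding=F
step 5 (stack(F, E)): towers=[A/E/F; B/C; D] holding=-
step 6 (pickup(D)): towers=[A/E/F; B/C] holding=D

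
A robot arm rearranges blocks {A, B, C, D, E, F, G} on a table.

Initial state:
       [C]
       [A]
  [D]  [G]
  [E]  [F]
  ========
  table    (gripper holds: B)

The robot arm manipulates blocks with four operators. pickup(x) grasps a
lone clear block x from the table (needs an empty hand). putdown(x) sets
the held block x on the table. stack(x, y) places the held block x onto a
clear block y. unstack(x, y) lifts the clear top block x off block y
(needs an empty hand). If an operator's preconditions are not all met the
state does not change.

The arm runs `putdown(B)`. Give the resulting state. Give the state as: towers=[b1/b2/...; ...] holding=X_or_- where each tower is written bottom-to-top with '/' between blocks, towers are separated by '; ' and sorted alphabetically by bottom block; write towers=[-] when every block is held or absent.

towers=[B; E/D; F/G/A/C] holding=-

before: towers=[E/D; F/G/A/C] holding=B
pre[putdown(B)]: holding(B) ok
all met → apply putdown(B)
after:  towers=[B; E/D; F/G/A/C] holding=-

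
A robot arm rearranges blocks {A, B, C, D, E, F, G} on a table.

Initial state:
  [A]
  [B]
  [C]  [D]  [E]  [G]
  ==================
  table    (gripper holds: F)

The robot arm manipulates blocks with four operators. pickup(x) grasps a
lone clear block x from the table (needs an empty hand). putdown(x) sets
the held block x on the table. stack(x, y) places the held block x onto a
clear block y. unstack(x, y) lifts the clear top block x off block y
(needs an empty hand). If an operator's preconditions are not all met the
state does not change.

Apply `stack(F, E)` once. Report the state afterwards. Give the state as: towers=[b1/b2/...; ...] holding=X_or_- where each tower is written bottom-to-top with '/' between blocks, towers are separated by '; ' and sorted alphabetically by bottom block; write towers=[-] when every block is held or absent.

towers=[C/B/A; D; E/F; G] holding=-

before: towers=[C/B/A; D; E; G] holding=F
pre[stack(F, E)]: holding(F) yes, clear(E) yes, F≠E yes
all met → apply stack(F, E)
after:  towers=[C/B/A; D; E/F; G] holding=-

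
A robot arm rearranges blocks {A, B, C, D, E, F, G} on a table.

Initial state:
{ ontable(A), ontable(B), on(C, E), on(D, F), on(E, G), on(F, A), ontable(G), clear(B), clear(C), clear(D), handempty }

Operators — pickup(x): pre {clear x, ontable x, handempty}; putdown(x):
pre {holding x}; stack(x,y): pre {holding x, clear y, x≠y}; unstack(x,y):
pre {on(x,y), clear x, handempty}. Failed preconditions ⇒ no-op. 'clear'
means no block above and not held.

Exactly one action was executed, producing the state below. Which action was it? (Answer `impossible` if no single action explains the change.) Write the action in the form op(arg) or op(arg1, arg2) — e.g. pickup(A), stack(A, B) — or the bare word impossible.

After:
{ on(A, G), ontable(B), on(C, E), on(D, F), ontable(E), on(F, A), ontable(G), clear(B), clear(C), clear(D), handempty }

target: towers=[B; E/C; G/A/F/D] holding=-
         pickup(B) → towers=[A/F/D; G/E/C] holding=B
     unstack(D, F) → towers=[A/F; B; G/E/C] holding=D
     unstack(C, E) → towers=[A/F/D; B; G/E] holding=C
none of the 3 applicable actions match → impossible

impossible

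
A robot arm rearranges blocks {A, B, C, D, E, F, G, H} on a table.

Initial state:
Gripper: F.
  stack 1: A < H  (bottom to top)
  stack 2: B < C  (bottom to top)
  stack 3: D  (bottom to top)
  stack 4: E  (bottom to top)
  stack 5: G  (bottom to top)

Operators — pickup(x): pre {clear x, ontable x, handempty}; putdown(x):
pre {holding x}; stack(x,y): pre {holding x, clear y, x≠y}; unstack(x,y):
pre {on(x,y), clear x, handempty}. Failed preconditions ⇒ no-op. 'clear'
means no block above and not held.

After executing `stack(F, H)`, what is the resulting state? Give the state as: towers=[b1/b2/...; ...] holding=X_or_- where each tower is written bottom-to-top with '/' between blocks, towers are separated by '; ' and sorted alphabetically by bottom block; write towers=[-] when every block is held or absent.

towers=[A/H/F; B/C; D; E; G] holding=-

before: towers=[A/H; B/C; D; E; G] holding=F
pre[stack(F, H)]: holding(F) yes, clear(H) yes, F≠H yes
all met → apply stack(F, H)
after:  towers=[A/H/F; B/C; D; E; G] holding=-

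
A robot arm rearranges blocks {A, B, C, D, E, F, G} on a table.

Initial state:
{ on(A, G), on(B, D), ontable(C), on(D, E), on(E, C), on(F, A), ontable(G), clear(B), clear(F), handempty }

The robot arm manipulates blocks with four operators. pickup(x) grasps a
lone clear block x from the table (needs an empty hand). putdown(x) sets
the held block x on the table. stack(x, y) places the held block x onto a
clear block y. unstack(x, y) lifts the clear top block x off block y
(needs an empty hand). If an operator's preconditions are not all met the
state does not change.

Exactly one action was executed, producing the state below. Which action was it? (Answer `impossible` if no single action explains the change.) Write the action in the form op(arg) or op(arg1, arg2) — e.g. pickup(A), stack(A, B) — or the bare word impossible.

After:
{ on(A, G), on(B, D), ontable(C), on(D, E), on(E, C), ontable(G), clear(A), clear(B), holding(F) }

unstack(F, A)

target: towers=[C/E/D/B; G/A] holding=F
     unstack(B, D) → towers=[C/E/D; G/A/F] holding=B
     unstack(F, A) → towers=[C/E/D/B; G/A] holding=F  ← match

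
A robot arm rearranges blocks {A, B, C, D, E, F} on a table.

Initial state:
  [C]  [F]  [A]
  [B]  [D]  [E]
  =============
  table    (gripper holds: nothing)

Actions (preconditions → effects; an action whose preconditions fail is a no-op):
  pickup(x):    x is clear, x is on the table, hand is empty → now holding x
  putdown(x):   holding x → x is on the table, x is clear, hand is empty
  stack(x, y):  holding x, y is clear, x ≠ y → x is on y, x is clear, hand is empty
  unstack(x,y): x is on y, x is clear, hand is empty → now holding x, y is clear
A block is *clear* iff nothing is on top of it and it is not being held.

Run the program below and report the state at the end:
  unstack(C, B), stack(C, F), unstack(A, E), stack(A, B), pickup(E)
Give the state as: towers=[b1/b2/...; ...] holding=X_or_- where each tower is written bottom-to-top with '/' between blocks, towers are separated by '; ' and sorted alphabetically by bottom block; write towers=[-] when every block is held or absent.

towers=[B/A; D/F/C] holding=E

step 1 (unstack(C, B)): towers=[B; D/F; E/A] holding=C
step 2 (stack(C, F)): towers=[B; D/F/C; E/A] holding=-
step 3 (unstack(A, E)): towers=[B; D/F/C; E] holding=A
step 4 (stack(A, B)): towers=[B/A; D/F/C; E] holding=-
step 5 (pickup(E)): towers=[B/A; D/F/C] holding=E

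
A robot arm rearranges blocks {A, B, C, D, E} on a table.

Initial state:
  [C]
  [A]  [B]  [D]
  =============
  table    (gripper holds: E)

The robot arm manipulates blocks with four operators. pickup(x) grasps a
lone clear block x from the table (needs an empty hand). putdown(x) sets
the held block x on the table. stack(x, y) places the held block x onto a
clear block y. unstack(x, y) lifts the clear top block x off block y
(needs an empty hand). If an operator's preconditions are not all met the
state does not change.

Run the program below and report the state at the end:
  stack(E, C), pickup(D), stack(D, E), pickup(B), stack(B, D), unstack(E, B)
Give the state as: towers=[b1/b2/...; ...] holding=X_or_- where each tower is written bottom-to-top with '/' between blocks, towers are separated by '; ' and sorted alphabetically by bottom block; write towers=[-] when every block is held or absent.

step 1 (stack(E, C)): towers=[A/C/E; B; D] holding=-
step 2 (pickup(D)): towers=[A/C/E; B] holding=D
step 3 (stack(D, E)): towers=[A/C/E/D; B] holding=-
step 4 (pickup(B)): towers=[A/C/E/D] holding=B
step 5 (stack(B, D)): towers=[A/C/E/D/B] holding=-
step 6 (unstack(E, B)) [no-op]: towers=[A/C/E/D/B] holding=-

towers=[A/C/E/D/B] holding=-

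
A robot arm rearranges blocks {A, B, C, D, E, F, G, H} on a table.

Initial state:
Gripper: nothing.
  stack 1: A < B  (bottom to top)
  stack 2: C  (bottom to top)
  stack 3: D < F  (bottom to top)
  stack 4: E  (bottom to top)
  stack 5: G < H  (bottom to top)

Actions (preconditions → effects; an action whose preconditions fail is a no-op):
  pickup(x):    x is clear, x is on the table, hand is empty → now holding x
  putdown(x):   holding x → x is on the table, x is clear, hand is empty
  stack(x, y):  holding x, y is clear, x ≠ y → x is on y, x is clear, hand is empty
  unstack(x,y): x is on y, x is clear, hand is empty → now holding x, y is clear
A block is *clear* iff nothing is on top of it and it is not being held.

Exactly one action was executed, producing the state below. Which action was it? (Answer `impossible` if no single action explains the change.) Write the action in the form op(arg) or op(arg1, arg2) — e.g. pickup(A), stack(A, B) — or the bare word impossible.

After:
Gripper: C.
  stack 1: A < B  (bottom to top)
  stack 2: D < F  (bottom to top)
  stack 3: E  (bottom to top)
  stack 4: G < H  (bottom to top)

pickup(C)

target: towers=[A/B; D/F; E; G/H] holding=C
         pickup(E) → towers=[A/B; C; D/F; G/H] holding=E
     unstack(H, G) → towers=[A/B; C; D/F; E; G] holding=H
     unstack(B, A) → towers=[A; C; D/F; E; G/H] holding=B
     unstack(F, D) → towers=[A/B; C; D; E; G/H] holding=F
         pickup(C) → towers=[A/B; D/F; E; G/H] holding=C  ← match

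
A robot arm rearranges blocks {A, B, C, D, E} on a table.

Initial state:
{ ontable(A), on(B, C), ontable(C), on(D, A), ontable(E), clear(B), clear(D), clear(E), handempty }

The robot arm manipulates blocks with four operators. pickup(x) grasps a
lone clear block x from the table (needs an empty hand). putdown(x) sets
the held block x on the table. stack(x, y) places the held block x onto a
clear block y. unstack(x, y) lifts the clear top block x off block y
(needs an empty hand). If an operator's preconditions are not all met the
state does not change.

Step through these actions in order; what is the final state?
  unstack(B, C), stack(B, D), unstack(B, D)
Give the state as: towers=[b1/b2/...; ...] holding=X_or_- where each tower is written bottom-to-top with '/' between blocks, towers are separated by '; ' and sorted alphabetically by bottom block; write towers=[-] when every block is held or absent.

step 1 (unstack(B, C)): towers=[A/D; C; E] holding=B
step 2 (stack(B, D)): towers=[A/D/B; C; E] holding=-
step 3 (unstack(B, D)): towers=[A/D; C; E] holding=B

towers=[A/D; C; E] holding=B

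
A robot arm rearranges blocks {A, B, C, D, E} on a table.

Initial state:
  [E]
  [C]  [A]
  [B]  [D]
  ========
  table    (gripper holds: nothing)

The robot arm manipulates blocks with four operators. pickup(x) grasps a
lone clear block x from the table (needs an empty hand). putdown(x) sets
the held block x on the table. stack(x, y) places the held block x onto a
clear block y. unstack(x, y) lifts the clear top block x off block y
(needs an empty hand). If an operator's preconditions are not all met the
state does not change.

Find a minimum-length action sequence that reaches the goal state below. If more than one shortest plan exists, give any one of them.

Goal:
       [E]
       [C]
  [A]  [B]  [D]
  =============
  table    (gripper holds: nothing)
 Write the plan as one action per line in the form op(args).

unstack(A, D)
putdown(A)

step 1 (unstack(A, D)): towers=[B/C/E; D] holding=A
step 2 (putdown(A)): towers=[A; B/C/E; D] holding=-
goal check: towers=[A; B/C/E; D] holding=- — reached (length 2, optimal by BFS)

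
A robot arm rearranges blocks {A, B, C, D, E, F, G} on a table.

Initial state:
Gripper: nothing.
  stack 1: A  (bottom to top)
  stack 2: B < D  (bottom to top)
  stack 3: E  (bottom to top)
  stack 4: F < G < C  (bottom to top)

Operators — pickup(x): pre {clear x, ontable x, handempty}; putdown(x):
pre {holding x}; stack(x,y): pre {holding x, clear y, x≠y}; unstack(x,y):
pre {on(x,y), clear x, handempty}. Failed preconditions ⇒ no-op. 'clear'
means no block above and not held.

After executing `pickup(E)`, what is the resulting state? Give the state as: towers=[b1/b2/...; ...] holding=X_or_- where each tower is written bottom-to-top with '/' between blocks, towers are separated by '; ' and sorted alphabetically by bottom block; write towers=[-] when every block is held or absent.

towers=[A; B/D; F/G/C] holding=E

before: towers=[A; B/D; E; F/G/C] holding=-
pre[pickup(E)]: clear(E) ✓, ontable(E) ✓, handempty ✓
all met → apply pickup(E)
after:  towers=[A; B/D; F/G/C] holding=E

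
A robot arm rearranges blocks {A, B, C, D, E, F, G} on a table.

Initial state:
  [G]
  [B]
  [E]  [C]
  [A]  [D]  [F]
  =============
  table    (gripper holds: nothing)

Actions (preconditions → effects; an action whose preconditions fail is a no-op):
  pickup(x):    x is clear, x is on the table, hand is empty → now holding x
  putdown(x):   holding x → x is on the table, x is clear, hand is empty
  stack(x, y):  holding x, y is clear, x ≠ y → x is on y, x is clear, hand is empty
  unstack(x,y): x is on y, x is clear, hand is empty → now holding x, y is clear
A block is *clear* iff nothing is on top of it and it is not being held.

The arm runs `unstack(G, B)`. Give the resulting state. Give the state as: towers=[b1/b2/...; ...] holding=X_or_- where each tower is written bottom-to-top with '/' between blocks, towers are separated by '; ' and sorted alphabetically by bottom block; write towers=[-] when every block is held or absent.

towers=[A/E/B; D/C; F] holding=G

before: towers=[A/E/B/G; D/C; F] holding=-
pre[unstack(G, B)]: on(G,B) yes, clear(G) yes, handempty yes
all met → apply unstack(G, B)
after:  towers=[A/E/B; D/C; F] holding=G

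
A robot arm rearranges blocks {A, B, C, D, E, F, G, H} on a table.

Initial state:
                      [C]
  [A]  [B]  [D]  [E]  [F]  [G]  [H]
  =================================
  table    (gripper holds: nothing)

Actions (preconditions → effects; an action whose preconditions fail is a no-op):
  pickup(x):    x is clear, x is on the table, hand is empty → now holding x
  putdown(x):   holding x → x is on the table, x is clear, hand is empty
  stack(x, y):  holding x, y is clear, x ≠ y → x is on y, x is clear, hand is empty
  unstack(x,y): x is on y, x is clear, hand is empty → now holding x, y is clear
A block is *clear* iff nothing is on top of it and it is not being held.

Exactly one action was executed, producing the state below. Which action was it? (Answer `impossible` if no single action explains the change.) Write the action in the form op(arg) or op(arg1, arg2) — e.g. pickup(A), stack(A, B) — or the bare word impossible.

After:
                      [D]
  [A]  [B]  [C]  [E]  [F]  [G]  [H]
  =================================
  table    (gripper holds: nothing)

impossible

target: towers=[A; B; C; E; F/D; G; H] holding=-
         pickup(G) → towers=[A; B; D; E; F/C; H] holding=G
         pickup(A) → towers=[B; D; E; F/C; G; H] holding=A
         pickup(E) → towers=[A; B; D; F/C; G; H] holding=E
         pickup(H) → towers=[A; B; D; E; F/C; G] holding=H
         pickup(B) → towers=[A; D; E; F/C; G; H] holding=B
         pickup(D) → towers=[A; B; E; F/C; G; H] holding=D
     unstack(C, F) → towers=[A; B; D; E; F; G; H] holding=C
none of the 7 applicable actions match → impossible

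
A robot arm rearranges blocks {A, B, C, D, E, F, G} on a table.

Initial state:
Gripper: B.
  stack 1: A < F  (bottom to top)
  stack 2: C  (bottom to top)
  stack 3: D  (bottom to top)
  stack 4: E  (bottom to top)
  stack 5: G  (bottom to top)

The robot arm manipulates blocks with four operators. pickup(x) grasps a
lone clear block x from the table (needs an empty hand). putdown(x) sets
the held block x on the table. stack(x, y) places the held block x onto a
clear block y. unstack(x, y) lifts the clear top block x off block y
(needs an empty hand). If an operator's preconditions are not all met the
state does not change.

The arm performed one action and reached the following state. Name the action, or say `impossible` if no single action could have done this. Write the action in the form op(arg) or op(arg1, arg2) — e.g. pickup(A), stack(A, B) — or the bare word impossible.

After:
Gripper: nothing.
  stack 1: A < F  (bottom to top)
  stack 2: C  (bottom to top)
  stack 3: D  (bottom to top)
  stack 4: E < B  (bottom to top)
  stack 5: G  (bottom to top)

target: towers=[A/F; C; D; E/B; G] holding=-
        putdown(B) → towers=[A/F; B; C; D; E; G] holding=-
       stack(B, F) → towers=[A/F/B; C; D; E; G] holding=-
       stack(B, G) → towers=[A/F; C; D; E; G/B] holding=-
       stack(B, D) → towers=[A/F; C; D/B; E; G] holding=-
       stack(B, E) → towers=[A/F; C; D; E/B; G] holding=-  ← match
       stack(B, C) → towers=[A/F; C/B; D; E; G] holding=-

stack(B, E)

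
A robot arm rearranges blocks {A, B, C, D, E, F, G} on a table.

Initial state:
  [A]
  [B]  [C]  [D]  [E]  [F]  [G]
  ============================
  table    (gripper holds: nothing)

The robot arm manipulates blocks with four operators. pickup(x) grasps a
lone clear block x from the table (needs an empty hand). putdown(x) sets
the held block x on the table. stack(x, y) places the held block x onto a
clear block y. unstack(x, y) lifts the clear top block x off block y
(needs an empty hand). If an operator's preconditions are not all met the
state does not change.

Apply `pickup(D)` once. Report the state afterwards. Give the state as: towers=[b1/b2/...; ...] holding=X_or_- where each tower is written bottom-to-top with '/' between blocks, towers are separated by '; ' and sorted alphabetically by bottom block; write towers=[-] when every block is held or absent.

before: towers=[B/A; C; D; E; F; G] holding=-
pre[pickup(D)]: clear(D) yes, ontable(D) yes, handempty yes
all met → apply pickup(D)
after:  towers=[B/A; C; E; F; G] holding=D

towers=[B/A; C; E; F; G] holding=D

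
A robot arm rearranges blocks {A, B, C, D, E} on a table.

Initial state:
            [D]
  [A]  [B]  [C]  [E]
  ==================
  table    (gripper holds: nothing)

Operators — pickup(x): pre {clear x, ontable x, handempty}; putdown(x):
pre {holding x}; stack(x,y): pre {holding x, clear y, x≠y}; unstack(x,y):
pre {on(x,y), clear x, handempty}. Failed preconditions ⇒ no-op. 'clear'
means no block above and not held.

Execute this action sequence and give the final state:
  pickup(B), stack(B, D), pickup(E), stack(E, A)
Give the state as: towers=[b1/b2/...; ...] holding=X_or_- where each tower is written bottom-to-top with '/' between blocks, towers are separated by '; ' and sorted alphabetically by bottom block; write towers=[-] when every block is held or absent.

step 1 (pickup(B)): towers=[A; C/D; E] holding=B
step 2 (stack(B, D)): towers=[A; C/D/B; E] holding=-
step 3 (pickup(E)): towers=[A; C/D/B] holding=E
step 4 (stack(E, A)): towers=[A/E; C/D/B] holding=-

towers=[A/E; C/D/B] holding=-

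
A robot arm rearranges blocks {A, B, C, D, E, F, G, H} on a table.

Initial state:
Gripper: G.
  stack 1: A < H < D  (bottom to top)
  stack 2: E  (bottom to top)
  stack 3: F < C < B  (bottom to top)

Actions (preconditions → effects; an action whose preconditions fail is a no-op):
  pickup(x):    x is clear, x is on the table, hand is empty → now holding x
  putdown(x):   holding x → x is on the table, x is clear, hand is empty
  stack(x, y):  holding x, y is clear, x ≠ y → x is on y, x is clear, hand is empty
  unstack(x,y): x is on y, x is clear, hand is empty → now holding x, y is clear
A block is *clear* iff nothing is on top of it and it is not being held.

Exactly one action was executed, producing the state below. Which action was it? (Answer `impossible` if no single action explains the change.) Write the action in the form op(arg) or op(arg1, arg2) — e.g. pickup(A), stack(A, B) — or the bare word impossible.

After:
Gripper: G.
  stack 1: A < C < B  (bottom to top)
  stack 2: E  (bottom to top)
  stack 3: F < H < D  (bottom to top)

impossible

target: towers=[A/C/B; E; F/H/D] holding=G
        putdown(G) → towers=[A/H/D; E; F/C/B; G] holding=-
       stack(G, E) → towers=[A/H/D; E/G; F/C/B] holding=-
       stack(G, B) → towers=[A/H/D; E; F/C/B/G] holding=-
       stack(G, D) → towers=[A/H/D/G; E; F/C/B] holding=-
none of the 4 applicable actions match → impossible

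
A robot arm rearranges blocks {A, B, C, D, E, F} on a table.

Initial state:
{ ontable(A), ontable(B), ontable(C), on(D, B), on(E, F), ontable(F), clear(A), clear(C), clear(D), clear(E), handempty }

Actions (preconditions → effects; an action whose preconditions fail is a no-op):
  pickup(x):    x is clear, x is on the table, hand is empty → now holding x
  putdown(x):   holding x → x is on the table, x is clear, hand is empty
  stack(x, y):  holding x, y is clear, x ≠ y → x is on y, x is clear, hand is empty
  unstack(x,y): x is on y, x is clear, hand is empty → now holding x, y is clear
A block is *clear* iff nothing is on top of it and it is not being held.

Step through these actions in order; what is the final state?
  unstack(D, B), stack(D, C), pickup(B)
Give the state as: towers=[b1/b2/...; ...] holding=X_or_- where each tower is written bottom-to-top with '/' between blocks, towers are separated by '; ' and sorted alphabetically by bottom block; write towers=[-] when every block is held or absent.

step 1 (unstack(D, B)): towers=[A; B; C; F/E] holding=D
step 2 (stack(D, C)): towers=[A; B; C/D; F/E] holding=-
step 3 (pickup(B)): towers=[A; C/D; F/E] holding=B

towers=[A; C/D; F/E] holding=B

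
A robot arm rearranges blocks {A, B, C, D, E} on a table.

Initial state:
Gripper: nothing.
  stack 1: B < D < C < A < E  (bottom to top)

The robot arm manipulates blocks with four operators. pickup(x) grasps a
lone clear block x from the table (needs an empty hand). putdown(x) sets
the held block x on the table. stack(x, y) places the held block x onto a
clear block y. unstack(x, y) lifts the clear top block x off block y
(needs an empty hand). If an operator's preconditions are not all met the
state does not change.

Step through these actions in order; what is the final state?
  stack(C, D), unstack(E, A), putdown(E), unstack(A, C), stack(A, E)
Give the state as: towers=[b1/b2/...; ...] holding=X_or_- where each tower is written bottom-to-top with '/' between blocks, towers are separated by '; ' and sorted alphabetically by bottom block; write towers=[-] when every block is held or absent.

towers=[B/D/C; E/A] holding=-

step 1 (stack(C, D)) [no-op]: towers=[B/D/C/A/E] holding=-
step 2 (unstack(E, A)): towers=[B/D/C/A] holding=E
step 3 (putdown(E)): towers=[B/D/C/A; E] holding=-
step 4 (unstack(A, C)): towers=[B/D/C; E] holding=A
step 5 (stack(A, E)): towers=[B/D/C; E/A] holding=-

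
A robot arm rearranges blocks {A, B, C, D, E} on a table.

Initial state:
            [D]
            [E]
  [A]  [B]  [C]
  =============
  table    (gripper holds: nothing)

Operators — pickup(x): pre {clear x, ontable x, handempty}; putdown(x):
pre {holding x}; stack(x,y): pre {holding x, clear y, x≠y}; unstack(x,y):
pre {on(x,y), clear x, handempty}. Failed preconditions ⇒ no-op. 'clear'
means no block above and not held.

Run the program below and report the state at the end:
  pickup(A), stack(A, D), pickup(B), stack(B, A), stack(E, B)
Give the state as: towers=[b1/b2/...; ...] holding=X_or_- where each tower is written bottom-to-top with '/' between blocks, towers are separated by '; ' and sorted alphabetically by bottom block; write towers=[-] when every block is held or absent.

towers=[C/E/D/A/B] holding=-

step 1 (pickup(A)): towers=[B; C/E/D] holding=A
step 2 (stack(A, D)): towers=[B; C/E/D/A] holding=-
step 3 (pickup(B)): towers=[C/E/D/A] holding=B
step 4 (stack(B, A)): towers=[C/E/D/A/B] holding=-
step 5 (stack(E, B)) [no-op]: towers=[C/E/D/A/B] holding=-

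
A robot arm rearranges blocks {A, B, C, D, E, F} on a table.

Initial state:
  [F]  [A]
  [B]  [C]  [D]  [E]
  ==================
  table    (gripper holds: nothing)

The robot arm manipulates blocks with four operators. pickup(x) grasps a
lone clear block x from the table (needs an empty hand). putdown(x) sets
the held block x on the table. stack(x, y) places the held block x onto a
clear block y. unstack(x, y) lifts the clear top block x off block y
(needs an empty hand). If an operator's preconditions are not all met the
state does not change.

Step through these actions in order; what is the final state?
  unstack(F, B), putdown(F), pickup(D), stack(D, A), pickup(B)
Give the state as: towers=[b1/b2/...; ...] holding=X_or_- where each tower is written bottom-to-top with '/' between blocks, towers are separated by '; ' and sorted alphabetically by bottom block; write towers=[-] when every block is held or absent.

towers=[C/A/D; E; F] holding=B

step 1 (unstack(F, B)): towers=[B; C/A; D; E] holding=F
step 2 (putdown(F)): towers=[B; C/A; D; E; F] holding=-
step 3 (pickup(D)): towers=[B; C/A; E; F] holding=D
step 4 (stack(D, A)): towers=[B; C/A/D; E; F] holding=-
step 5 (pickup(B)): towers=[C/A/D; E; F] holding=B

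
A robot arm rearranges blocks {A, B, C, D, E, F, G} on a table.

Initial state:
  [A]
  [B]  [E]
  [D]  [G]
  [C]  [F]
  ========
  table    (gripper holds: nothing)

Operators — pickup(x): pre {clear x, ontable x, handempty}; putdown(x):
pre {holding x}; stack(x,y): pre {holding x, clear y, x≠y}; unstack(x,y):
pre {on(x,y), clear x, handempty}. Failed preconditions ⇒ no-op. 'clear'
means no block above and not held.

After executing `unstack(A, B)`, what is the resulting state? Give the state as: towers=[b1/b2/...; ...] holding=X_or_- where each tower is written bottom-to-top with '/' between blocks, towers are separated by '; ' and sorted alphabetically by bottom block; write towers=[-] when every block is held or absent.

towers=[C/D/B; F/G/E] holding=A

before: towers=[C/D/B/A; F/G/E] holding=-
pre[unstack(A, B)]: on(A,B) ok, clear(A) ok, handempty ok
all met → apply unstack(A, B)
after:  towers=[C/D/B; F/G/E] holding=A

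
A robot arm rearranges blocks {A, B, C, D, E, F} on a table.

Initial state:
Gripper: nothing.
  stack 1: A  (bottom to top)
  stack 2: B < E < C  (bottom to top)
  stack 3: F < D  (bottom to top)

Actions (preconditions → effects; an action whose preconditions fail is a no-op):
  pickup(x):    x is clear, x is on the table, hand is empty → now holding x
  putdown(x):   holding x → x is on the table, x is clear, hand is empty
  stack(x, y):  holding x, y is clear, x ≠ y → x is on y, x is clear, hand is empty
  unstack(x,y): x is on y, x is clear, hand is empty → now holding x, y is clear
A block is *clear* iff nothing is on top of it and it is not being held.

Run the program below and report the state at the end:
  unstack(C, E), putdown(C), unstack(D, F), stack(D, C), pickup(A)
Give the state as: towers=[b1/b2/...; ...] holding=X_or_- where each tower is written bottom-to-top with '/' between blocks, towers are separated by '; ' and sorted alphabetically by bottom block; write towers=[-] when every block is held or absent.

towers=[B/E; C/D; F] holding=A

step 1 (unstack(C, E)): towers=[A; B/E; F/D] holding=C
step 2 (putdown(C)): towers=[A; B/E; C; F/D] holding=-
step 3 (unstack(D, F)): towers=[A; B/E; C; F] holding=D
step 4 (stack(D, C)): towers=[A; B/E; C/D; F] holding=-
step 5 (pickup(A)): towers=[B/E; C/D; F] holding=A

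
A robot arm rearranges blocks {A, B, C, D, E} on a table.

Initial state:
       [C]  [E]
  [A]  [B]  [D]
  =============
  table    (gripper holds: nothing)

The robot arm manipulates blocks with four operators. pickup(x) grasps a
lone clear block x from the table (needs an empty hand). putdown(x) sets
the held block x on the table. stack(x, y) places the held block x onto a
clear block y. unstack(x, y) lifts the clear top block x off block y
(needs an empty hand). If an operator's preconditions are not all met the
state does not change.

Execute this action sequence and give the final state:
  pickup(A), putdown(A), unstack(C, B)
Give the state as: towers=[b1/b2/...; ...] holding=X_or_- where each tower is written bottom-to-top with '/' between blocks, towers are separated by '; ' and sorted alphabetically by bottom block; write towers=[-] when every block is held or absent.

towers=[A; B; D/E] holding=C

step 1 (pickup(A)): towers=[B/C; D/E] holding=A
step 2 (putdown(A)): towers=[A; B/C; D/E] holding=-
step 3 (unstack(C, B)): towers=[A; B; D/E] holding=C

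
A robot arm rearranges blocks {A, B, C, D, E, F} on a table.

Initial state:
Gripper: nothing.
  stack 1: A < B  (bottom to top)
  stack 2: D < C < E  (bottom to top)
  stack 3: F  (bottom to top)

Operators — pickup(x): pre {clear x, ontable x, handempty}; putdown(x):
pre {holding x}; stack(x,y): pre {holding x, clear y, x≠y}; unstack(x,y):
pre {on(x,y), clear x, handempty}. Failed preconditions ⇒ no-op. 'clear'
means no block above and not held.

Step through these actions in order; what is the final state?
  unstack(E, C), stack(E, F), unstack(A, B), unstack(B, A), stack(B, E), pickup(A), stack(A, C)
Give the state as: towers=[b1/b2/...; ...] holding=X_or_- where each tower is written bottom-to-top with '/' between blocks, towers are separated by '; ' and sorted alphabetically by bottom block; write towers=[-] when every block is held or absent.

towers=[D/C/A; F/E/B] holding=-

step 1 (unstack(E, C)): towers=[A/B; D/C; F] holding=E
step 2 (stack(E, F)): towers=[A/B; D/C; F/E] holding=-
step 3 (unstack(A, B)) [no-op]: towers=[A/B; D/C; F/E] holding=-
step 4 (unstack(B, A)): towers=[A; D/C; F/E] holding=B
step 5 (stack(B, E)): towers=[A; D/C; F/E/B] holding=-
step 6 (pickup(A)): towers=[D/C; F/E/B] holding=A
step 7 (stack(A, C)): towers=[D/C/A; F/E/B] holding=-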